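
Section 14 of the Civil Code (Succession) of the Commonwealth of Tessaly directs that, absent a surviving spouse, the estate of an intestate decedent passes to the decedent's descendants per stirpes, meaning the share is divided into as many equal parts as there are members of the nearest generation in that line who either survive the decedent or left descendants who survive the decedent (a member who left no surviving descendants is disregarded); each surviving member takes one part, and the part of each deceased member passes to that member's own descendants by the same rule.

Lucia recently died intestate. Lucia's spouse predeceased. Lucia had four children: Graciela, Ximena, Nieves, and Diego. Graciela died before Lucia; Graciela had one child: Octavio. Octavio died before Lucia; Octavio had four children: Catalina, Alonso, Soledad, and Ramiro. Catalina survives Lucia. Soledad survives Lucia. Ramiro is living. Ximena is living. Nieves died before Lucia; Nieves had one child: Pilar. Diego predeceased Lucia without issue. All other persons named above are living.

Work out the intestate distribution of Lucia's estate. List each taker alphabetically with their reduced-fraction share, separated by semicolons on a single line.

There is no surviving spouse, so the entire estate passes to Lucia's descendants per stirpes.
Diego left no surviving issue, so that branch lapses and is disregarded.
The estate is divided into 3 equal shares of 1/3 among Graciela, Ximena, Nieves.
Graciela predeceased; the 1/3 allotted to Graciela's branch passes to Graciela's issue by representation.
Octavio's line is the sole branch at this level, so the full 1/3 passes to Octavio's issue by representation.
The 1/3 is divided into 4 equal shares of 1/12 among Catalina, Alonso, Soledad, Ramiro.
Catalina is living and takes 1/12.
Alonso is living and takes 1/12.
Soledad is living and takes 1/12.
Ramiro is living and takes 1/12.
Ximena is living and takes 1/3.
Nieves predeceased; the 1/3 allotted to Nieves's branch passes to Nieves's issue by representation.
Pilar is the sole taker at this level and receives the full 1/3.

Alonso 1/12; Catalina 1/12; Pilar 1/3; Ramiro 1/12; Soledad 1/12; Ximena 1/3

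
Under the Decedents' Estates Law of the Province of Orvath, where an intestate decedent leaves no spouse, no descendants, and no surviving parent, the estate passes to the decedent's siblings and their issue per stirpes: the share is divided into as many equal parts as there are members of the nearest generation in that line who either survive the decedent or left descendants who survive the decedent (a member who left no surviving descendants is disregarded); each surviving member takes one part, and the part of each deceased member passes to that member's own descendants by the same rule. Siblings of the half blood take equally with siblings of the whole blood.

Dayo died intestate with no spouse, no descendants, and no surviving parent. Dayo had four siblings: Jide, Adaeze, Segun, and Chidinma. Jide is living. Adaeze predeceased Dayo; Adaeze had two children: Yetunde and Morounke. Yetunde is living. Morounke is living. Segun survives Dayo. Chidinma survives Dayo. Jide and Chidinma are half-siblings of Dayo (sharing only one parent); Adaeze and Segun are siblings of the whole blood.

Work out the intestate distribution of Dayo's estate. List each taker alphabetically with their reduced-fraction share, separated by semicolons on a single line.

No spouse, descendants, or parent survives, so the estate passes to Dayo's siblings per stirpes.
Half-blood and whole-blood siblings take equally under the stated rule.
The estate is divided into 4 equal shares of 1/4 among Jide, Adaeze, Segun, Chidinma.
Jide is living and takes 1/4.
Adaeze predeceased; the 1/4 allotted to Adaeze's branch passes to Adaeze's issue by representation.
The 1/4 is divided into 2 equal shares of 1/8 among Yetunde, Morounke.
Yetunde is living and takes 1/8.
Morounke is living and takes 1/8.
Segun is living and takes 1/4.
Chidinma is living and takes 1/4.

Chidinma 1/4; Jide 1/4; Morounke 1/8; Segun 1/4; Yetunde 1/8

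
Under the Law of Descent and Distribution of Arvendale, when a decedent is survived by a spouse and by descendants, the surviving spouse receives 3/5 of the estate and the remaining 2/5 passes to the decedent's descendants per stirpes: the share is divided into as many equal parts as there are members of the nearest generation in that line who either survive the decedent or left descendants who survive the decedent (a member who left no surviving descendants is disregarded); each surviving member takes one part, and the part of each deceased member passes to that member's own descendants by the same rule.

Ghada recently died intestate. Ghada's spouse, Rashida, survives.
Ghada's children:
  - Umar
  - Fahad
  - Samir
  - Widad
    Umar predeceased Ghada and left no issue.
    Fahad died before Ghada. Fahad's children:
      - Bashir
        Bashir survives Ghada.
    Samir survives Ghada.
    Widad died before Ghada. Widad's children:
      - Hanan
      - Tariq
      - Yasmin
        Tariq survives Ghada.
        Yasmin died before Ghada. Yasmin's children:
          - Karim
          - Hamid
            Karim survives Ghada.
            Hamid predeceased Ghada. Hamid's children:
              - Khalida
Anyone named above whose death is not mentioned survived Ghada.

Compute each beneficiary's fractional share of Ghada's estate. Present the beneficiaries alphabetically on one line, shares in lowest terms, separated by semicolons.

Bashir 2/15; Hanan 2/45; Karim 1/45; Khalida 1/45; Rashida 3/5; Samir 2/15; Tariq 2/45

Rashida, as surviving spouse, takes 3/5.
The remaining 2/5 passes to Ghada's descendants per stirpes.
Umar left no surviving issue, so that branch lapses and is disregarded.
The 2/5 is divided into 3 equal shares of 2/15 among Fahad, Samir, Widad.
Fahad predeceased; the 2/15 allotted to Fahad's branch passes to Fahad's issue by representation.
Bashir is the sole taker at this level and receives the full 2/15.
Samir is living and takes 2/15.
Widad predeceased; the 2/15 allotted to Widad's branch passes to Widad's issue by representation.
The 2/15 is divided into 3 equal shares of 2/45 among Hanan, Tariq, Yasmin.
Hanan is living and takes 2/45.
Tariq is living and takes 2/45.
Yasmin predeceased; the 2/45 allotted to Yasmin's branch passes to Yasmin's issue by representation.
The 2/45 is divided into 2 equal shares of 1/45 among Karim, Hamid.
Karim is living and takes 1/45.
Hamid predeceased; the 1/45 allotted to Hamid's branch passes to Hamid's issue by representation.
Khalida is the sole taker at this level and receives the full 1/45.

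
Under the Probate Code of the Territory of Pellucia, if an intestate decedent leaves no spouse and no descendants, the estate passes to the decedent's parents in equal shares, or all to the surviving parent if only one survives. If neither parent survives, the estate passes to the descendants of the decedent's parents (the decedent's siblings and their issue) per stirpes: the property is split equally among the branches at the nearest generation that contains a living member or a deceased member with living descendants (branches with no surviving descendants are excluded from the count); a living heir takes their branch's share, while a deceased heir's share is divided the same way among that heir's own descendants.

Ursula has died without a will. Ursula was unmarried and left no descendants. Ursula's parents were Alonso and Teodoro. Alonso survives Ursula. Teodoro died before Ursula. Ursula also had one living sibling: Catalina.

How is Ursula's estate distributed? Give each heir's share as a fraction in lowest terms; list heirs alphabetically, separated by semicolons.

Only one parent, Alonso, survives, so Alonso takes the entire estate. The siblings take nothing because a surviving parent has priority.

Alonso 1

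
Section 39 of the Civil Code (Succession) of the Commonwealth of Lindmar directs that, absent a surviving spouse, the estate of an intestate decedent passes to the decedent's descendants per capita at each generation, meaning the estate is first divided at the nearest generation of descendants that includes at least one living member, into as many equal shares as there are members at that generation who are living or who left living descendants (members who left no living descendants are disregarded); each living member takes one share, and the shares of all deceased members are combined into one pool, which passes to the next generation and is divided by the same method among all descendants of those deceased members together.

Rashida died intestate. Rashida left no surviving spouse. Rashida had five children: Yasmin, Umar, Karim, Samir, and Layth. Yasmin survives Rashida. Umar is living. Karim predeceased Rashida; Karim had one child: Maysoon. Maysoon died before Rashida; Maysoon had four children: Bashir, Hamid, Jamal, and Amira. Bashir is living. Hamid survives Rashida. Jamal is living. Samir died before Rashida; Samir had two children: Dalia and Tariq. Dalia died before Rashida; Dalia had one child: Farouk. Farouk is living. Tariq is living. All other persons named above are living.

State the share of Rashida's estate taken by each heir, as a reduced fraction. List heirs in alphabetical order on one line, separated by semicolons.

Amira 4/75; Bashir 4/75; Farouk 4/75; Hamid 4/75; Jamal 4/75; Layth 1/5; Tariq 2/15; Umar 1/5; Yasmin 1/5

There is no surviving spouse, so the entire estate passes to Rashida's descendants per capita at each generation.
At generation 1 (Yasmin, Umar, Karim, Samir, Layth) there are 5 shares of (1)/5 = 1/5 each.
Living: Yasmin, Umar, and Layth — each takes 1/5.
Deceased: Karim and Samir. Their combined 2/5 is pooled and carried to generation 2.
At generation 2 (Maysoon, Dalia, Tariq) there are 3 shares of (2/5)/3 = 2/15 each.
Living: Tariq — each takes 2/15.
Deceased: Maysoon and Dalia. Their combined 4/15 is pooled and carried to generation 3.
At generation 3 (Bashir, Hamid, Jamal, Amira, Farouk) there are 5 shares of (4/15)/5 = 4/75 each.
Living: Bashir, Hamid, Jamal, Amira, and Farouk — each takes 4/75.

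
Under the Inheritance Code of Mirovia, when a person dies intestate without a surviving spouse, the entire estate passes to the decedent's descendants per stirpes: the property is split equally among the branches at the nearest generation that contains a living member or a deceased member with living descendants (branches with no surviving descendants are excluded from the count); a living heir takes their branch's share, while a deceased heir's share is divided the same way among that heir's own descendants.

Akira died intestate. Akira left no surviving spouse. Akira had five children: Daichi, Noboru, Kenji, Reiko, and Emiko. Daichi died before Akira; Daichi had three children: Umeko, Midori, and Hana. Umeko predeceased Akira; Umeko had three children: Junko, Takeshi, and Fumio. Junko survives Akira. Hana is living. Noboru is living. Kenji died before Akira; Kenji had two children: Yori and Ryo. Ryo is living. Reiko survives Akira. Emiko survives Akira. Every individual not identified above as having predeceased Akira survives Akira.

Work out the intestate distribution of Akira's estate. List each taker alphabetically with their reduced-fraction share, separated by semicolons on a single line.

Emiko 1/5; Fumio 1/45; Hana 1/15; Junko 1/45; Midori 1/15; Noboru 1/5; Reiko 1/5; Ryo 1/10; Takeshi 1/45; Yori 1/10

There is no surviving spouse, so the entire estate passes to Akira's descendants per stirpes.
The estate is divided into 5 equal shares of 1/5 among Daichi, Noboru, Kenji, Reiko, Emiko.
Daichi predeceased; the 1/5 allotted to Daichi's branch passes to Daichi's issue by representation.
The 1/5 is divided into 3 equal shares of 1/15 among Umeko, Midori, Hana.
Umeko predeceased; the 1/15 allotted to Umeko's branch passes to Umeko's issue by representation.
The 1/15 is divided into 3 equal shares of 1/45 among Junko, Takeshi, Fumio.
Junko is living and takes 1/45.
Takeshi is living and takes 1/45.
Fumio is living and takes 1/45.
Midori is living and takes 1/15.
Hana is living and takes 1/15.
Noboru is living and takes 1/5.
Kenji predeceased; the 1/5 allotted to Kenji's branch passes to Kenji's issue by representation.
The 1/5 is divided into 2 equal shares of 1/10 among Yori, Ryo.
Yori is living and takes 1/10.
Ryo is living and takes 1/10.
Reiko is living and takes 1/5.
Emiko is living and takes 1/5.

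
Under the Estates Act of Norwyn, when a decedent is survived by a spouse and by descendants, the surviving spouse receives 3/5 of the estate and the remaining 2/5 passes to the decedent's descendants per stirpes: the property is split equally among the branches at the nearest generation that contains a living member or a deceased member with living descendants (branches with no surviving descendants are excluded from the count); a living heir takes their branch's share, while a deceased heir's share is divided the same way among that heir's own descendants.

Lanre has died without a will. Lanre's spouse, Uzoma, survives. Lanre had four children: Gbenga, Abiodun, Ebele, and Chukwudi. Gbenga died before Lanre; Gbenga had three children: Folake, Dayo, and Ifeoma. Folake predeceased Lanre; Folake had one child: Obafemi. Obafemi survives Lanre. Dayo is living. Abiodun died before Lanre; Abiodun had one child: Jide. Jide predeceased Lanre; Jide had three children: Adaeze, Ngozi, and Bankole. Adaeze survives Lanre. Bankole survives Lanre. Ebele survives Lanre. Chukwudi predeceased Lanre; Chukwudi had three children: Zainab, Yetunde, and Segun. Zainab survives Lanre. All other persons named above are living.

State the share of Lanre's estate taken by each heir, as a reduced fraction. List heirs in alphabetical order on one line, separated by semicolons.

Adaeze 1/30; Bankole 1/30; Dayo 1/30; Ebele 1/10; Ifeoma 1/30; Ngozi 1/30; Obafemi 1/30; Segun 1/30; Uzoma 3/5; Yetunde 1/30; Zainab 1/30

Uzoma, as surviving spouse, takes 3/5.
The remaining 2/5 passes to Lanre's descendants per stirpes.
The 2/5 is divided into 4 equal shares of 1/10 among Gbenga, Abiodun, Ebele, Chukwudi.
Gbenga predeceased; the 1/10 allotted to Gbenga's branch passes to Gbenga's issue by representation.
The 1/10 is divided into 3 equal shares of 1/30 among Folake, Dayo, Ifeoma.
Folake predeceased; the 1/30 allotted to Folake's branch passes to Folake's issue by representation.
Obafemi is the sole taker at this level and receives the full 1/30.
Dayo is living and takes 1/30.
Ifeoma is living and takes 1/30.
Abiodun predeceased; the 1/10 allotted to Abiodun's branch passes to Abiodun's issue by representation.
Jide's line is the sole branch at this level, so the full 1/10 passes to Jide's issue by representation.
The 1/10 is divided into 3 equal shares of 1/30 among Adaeze, Ngozi, Bankole.
Adaeze is living and takes 1/30.
Ngozi is living and takes 1/30.
Bankole is living and takes 1/30.
Ebele is living and takes 1/10.
Chukwudi predeceased; the 1/10 allotted to Chukwudi's branch passes to Chukwudi's issue by representation.
The 1/10 is divided into 3 equal shares of 1/30 among Zainab, Yetunde, Segun.
Zainab is living and takes 1/30.
Yetunde is living and takes 1/30.
Segun is living and takes 1/30.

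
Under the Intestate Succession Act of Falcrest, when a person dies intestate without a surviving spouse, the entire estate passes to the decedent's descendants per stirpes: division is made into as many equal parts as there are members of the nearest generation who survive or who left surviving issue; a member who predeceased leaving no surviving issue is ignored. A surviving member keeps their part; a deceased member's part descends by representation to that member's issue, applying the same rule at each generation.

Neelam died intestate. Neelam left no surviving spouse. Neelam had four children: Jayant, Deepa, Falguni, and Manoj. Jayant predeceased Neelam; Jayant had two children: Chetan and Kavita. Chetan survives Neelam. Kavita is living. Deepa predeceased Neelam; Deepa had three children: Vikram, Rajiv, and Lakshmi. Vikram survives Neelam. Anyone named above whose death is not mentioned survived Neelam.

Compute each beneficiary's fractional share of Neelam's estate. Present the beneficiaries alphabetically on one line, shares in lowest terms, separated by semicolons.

Chetan 1/8; Falguni 1/4; Kavita 1/8; Lakshmi 1/12; Manoj 1/4; Rajiv 1/12; Vikram 1/12

There is no surviving spouse, so the entire estate passes to Neelam's descendants per stirpes.
The estate is divided into 4 equal shares of 1/4 among Jayant, Deepa, Falguni, Manoj.
Jayant predeceased; the 1/4 allotted to Jayant's branch passes to Jayant's issue by representation.
The 1/4 is divided into 2 equal shares of 1/8 among Chetan, Kavita.
Chetan is living and takes 1/8.
Kavita is living and takes 1/8.
Deepa predeceased; the 1/4 allotted to Deepa's branch passes to Deepa's issue by representation.
The 1/4 is divided into 3 equal shares of 1/12 among Vikram, Rajiv, Lakshmi.
Vikram is living and takes 1/12.
Rajiv is living and takes 1/12.
Lakshmi is living and takes 1/12.
Falguni is living and takes 1/4.
Manoj is living and takes 1/4.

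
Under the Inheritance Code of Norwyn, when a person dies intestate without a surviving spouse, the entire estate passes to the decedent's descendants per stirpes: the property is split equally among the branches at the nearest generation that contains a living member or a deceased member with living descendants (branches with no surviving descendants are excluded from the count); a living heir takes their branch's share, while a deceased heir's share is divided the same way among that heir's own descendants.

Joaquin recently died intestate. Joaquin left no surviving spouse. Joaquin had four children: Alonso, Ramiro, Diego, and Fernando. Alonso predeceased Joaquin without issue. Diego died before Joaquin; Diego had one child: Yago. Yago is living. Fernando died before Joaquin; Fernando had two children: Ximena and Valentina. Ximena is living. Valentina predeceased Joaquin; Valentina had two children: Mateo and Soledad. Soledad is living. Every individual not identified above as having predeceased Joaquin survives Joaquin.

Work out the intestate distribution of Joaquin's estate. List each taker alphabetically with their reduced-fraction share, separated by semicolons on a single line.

Mateo 1/12; Ramiro 1/3; Soledad 1/12; Ximena 1/6; Yago 1/3

There is no surviving spouse, so the entire estate passes to Joaquin's descendants per stirpes.
Alonso left no surviving issue, so that branch lapses and is disregarded.
The estate is divided into 3 equal shares of 1/3 among Ramiro, Diego, Fernando.
Ramiro is living and takes 1/3.
Diego predeceased; the 1/3 allotted to Diego's branch passes to Diego's issue by representation.
Yago is the sole taker at this level and receives the full 1/3.
Fernando predeceased; the 1/3 allotted to Fernando's branch passes to Fernando's issue by representation.
The 1/3 is divided into 2 equal shares of 1/6 among Ximena, Valentina.
Ximena is living and takes 1/6.
Valentina predeceased; the 1/6 allotted to Valentina's branch passes to Valentina's issue by representation.
The 1/6 is divided into 2 equal shares of 1/12 among Mateo, Soledad.
Mateo is living and takes 1/12.
Soledad is living and takes 1/12.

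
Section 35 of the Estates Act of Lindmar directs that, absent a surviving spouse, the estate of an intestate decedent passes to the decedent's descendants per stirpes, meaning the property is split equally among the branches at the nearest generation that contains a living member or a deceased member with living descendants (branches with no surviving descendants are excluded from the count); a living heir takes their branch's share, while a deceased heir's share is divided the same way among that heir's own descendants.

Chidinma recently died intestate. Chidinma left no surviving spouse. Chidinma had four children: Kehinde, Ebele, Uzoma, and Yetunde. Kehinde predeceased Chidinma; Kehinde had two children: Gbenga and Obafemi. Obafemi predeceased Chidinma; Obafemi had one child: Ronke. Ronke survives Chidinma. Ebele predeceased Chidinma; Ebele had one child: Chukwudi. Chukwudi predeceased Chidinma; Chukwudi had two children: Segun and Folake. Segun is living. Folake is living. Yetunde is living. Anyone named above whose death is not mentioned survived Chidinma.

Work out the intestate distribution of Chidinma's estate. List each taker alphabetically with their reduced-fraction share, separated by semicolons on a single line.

Folake 1/8; Gbenga 1/8; Ronke 1/8; Segun 1/8; Uzoma 1/4; Yetunde 1/4

There is no surviving spouse, so the entire estate passes to Chidinma's descendants per stirpes.
The estate is divided into 4 equal shares of 1/4 among Kehinde, Ebele, Uzoma, Yetunde.
Kehinde predeceased; the 1/4 allotted to Kehinde's branch passes to Kehinde's issue by representation.
The 1/4 is divided into 2 equal shares of 1/8 among Gbenga, Obafemi.
Gbenga is living and takes 1/8.
Obafemi predeceased; the 1/8 allotted to Obafemi's branch passes to Obafemi's issue by representation.
Ronke is the sole taker at this level and receives the full 1/8.
Ebele predeceased; the 1/4 allotted to Ebele's branch passes to Ebele's issue by representation.
Chukwudi's line is the sole branch at this level, so the full 1/4 passes to Chukwudi's issue by representation.
The 1/4 is divided into 2 equal shares of 1/8 among Segun, Folake.
Segun is living and takes 1/8.
Folake is living and takes 1/8.
Uzoma is living and takes 1/4.
Yetunde is living and takes 1/4.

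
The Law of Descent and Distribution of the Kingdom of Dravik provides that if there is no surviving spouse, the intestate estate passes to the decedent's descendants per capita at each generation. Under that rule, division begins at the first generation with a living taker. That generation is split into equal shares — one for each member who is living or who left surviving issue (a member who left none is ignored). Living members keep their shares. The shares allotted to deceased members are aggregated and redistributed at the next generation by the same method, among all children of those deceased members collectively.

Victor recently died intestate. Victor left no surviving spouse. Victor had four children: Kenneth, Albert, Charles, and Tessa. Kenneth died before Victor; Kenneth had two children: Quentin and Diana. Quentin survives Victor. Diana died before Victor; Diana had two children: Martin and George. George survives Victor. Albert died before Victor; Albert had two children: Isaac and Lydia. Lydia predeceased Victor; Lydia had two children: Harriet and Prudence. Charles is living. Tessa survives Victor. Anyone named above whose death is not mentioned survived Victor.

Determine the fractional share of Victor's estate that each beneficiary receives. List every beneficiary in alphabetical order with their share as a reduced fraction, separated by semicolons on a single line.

There is no surviving spouse, so the entire estate passes to Victor's descendants per capita at each generation.
At generation 1 (Kenneth, Albert, Charles, Tessa) there are 4 shares of (1)/4 = 1/4 each.
Living: Charles and Tessa — each takes 1/4.
Deceased: Kenneth and Albert. Their combined 1/2 is pooled and carried to generation 2.
At generation 2 (Quentin, Diana, Isaac, Lydia) there are 4 shares of (1/2)/4 = 1/8 each.
Living: Quentin and Isaac — each takes 1/8.
Deceased: Diana and Lydia. Their combined 1/4 is pooled and carried to generation 3.
At generation 3 (Martin, George, Harriet, Prudence) there are 4 shares of (1/4)/4 = 1/16 each.
Living: Martin, George, Harriet, and Prudence — each takes 1/16.

Charles 1/4; George 1/16; Harriet 1/16; Isaac 1/8; Martin 1/16; Prudence 1/16; Quentin 1/8; Tessa 1/4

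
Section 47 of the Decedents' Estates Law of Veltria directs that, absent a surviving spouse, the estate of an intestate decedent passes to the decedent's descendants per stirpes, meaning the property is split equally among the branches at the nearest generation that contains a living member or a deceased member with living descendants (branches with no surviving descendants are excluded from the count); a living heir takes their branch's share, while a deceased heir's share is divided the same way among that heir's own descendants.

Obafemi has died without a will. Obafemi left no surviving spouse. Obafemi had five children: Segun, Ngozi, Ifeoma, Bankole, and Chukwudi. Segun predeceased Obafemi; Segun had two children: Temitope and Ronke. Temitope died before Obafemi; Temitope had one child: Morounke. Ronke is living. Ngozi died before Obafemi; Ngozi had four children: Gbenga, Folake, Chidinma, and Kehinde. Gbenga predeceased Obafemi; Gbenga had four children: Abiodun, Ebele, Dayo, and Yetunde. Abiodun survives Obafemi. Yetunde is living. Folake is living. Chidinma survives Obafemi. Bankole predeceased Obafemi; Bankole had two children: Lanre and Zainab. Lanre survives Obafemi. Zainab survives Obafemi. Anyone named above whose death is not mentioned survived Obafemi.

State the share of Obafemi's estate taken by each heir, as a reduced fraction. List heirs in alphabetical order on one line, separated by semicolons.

Abiodun 1/80; Chidinma 1/20; Chukwudi 1/5; Dayo 1/80; Ebele 1/80; Folake 1/20; Ifeoma 1/5; Kehinde 1/20; Lanre 1/10; Morounke 1/10; Ronke 1/10; Yetunde 1/80; Zainab 1/10

There is no surviving spouse, so the entire estate passes to Obafemi's descendants per stirpes.
The estate is divided into 5 equal shares of 1/5 among Segun, Ngozi, Ifeoma, Bankole, Chukwudi.
Segun predeceased; the 1/5 allotted to Segun's branch passes to Segun's issue by representation.
The 1/5 is divided into 2 equal shares of 1/10 among Temitope, Ronke.
Temitope predeceased; the 1/10 allotted to Temitope's branch passes to Temitope's issue by representation.
Morounke is the sole taker at this level and receives the full 1/10.
Ronke is living and takes 1/10.
Ngozi predeceased; the 1/5 allotted to Ngozi's branch passes to Ngozi's issue by representation.
The 1/5 is divided into 4 equal shares of 1/20 among Gbenga, Folake, Chidinma, Kehinde.
Gbenga predeceased; the 1/20 allotted to Gbenga's branch passes to Gbenga's issue by representation.
The 1/20 is divided into 4 equal shares of 1/80 among Abiodun, Ebele, Dayo, Yetunde.
Abiodun is living and takes 1/80.
Ebele is living and takes 1/80.
Dayo is living and takes 1/80.
Yetunde is living and takes 1/80.
Folake is living and takes 1/20.
Chidinma is living and takes 1/20.
Kehinde is living and takes 1/20.
Ifeoma is living and takes 1/5.
Bankole predeceased; the 1/5 allotted to Bankole's branch passes to Bankole's issue by representation.
The 1/5 is divided into 2 equal shares of 1/10 among Lanre, Zainab.
Lanre is living and takes 1/10.
Zainab is living and takes 1/10.
Chukwudi is living and takes 1/5.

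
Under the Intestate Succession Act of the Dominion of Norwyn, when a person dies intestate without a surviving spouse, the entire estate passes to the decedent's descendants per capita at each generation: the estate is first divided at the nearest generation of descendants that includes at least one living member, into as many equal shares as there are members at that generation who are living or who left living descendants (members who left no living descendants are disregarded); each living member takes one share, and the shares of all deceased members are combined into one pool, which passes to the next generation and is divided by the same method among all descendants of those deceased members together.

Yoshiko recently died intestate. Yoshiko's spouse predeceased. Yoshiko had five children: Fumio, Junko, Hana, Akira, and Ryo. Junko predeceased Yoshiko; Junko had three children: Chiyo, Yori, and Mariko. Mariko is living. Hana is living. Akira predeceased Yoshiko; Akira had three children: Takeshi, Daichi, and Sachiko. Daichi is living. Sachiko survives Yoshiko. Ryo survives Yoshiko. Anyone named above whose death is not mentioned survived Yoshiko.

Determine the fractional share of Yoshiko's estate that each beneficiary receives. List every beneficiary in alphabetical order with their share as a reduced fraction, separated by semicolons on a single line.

There is no surviving spouse, so the entire estate passes to Yoshiko's descendants per capita at each generation.
At generation 1 (Fumio, Junko, Hana, Akira, Ryo) there are 5 shares of (1)/5 = 1/5 each.
Living: Fumio, Hana, and Ryo — each takes 1/5.
Deceased: Junko and Akira. Their combined 2/5 is pooled and carried to generation 2.
At generation 2 (Chiyo, Yori, Mariko, Takeshi, Daichi, Sachiko) there are 6 shares of (2/5)/6 = 1/15 each.
Living: Chiyo, Yori, Mariko, Takeshi, Daichi, and Sachiko — each takes 1/15.

Chiyo 1/15; Daichi 1/15; Fumio 1/5; Hana 1/5; Mariko 1/15; Ryo 1/5; Sachiko 1/15; Takeshi 1/15; Yori 1/15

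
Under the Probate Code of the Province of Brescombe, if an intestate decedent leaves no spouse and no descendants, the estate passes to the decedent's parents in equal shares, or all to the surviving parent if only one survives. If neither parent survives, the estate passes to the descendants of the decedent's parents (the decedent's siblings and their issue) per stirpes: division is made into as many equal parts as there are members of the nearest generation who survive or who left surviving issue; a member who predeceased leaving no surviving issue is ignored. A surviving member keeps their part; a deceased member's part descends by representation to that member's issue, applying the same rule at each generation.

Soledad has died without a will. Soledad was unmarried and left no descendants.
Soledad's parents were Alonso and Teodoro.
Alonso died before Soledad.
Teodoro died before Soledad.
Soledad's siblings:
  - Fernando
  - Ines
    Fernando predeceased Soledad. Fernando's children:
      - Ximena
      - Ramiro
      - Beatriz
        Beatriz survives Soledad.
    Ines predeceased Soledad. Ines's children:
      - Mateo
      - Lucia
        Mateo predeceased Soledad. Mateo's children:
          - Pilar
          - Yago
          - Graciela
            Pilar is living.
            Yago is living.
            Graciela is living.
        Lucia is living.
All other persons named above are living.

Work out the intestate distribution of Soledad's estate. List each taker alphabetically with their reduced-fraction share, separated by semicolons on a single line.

Beatriz 1/6; Graciela 1/12; Lucia 1/4; Pilar 1/12; Ramiro 1/6; Ximena 1/6; Yago 1/12

Neither parent survives and there are no descendants, so the estate passes to Soledad's siblings and their issue per stirpes.
The estate is divided into 2 equal shares of 1/2 among Fernando, Ines.
Fernando predeceased; the 1/2 allotted to Fernando's branch passes to Fernando's issue by representation.
The 1/2 is divided into 3 equal shares of 1/6 among Ximena, Ramiro, Beatriz.
Ximena is living and takes 1/6.
Ramiro is living and takes 1/6.
Beatriz is living and takes 1/6.
Ines predeceased; the 1/2 allotted to Ines's branch passes to Ines's issue by representation.
The 1/2 is divided into 2 equal shares of 1/4 among Mateo, Lucia.
Mateo predeceased; the 1/4 allotted to Mateo's branch passes to Mateo's issue by representation.
The 1/4 is divided into 3 equal shares of 1/12 among Pilar, Yago, Graciela.
Pilar is living and takes 1/12.
Yago is living and takes 1/12.
Graciela is living and takes 1/12.
Lucia is living and takes 1/4.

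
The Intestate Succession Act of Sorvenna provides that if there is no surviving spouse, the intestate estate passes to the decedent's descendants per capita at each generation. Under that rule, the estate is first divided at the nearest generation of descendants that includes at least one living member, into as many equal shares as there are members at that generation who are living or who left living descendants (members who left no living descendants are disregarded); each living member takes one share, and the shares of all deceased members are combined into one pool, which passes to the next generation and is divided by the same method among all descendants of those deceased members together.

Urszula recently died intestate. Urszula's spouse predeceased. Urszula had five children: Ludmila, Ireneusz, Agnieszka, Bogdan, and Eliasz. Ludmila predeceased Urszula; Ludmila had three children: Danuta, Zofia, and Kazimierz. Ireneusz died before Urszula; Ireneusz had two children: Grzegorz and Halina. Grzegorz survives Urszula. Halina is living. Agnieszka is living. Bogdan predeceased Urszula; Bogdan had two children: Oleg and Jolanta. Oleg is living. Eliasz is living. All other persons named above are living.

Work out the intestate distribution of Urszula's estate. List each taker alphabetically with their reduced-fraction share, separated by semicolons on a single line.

There is no surviving spouse, so the entire estate passes to Urszula's descendants per capita at each generation.
At generation 1 (Ludmila, Ireneusz, Agnieszka, Bogdan, Eliasz) there are 5 shares of (1)/5 = 1/5 each.
Living: Agnieszka and Eliasz — each takes 1/5.
Deceased: Ludmila, Ireneusz, and Bogdan. Their combined 3/5 is pooled and carried to generation 2.
At generation 2 (Danuta, Zofia, Kazimierz, Grzegorz, Halina, Oleg, Jolanta) there are 7 shares of (3/5)/7 = 3/35 each.
Living: Danuta, Zofia, Kazimierz, Grzegorz, Halina, Oleg, and Jolanta — each takes 3/35.

Agnieszka 1/5; Danuta 3/35; Eliasz 1/5; Grzegorz 3/35; Halina 3/35; Jolanta 3/35; Kazimierz 3/35; Oleg 3/35; Zofia 3/35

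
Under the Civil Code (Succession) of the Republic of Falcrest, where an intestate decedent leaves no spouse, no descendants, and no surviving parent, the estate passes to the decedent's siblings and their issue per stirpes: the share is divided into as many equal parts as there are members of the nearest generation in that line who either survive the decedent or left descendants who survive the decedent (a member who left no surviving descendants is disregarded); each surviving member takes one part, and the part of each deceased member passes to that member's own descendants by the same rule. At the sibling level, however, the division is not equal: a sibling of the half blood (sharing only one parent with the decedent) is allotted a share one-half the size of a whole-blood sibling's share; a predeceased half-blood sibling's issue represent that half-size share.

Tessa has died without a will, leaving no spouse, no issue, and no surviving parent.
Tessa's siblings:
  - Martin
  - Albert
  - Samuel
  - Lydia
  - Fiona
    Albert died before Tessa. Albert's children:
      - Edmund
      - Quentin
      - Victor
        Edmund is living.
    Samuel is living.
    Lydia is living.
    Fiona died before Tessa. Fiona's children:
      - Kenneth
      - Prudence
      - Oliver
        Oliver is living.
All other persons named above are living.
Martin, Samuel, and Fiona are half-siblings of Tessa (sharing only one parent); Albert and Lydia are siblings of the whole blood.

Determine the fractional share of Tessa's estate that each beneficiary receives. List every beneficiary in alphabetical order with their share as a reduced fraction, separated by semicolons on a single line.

No spouse, descendants, or parent survives, so the estate passes to Tessa's siblings per stirpes.
Half-blood siblings count for one-half the weight of whole-blood siblings at the initial division.
Dividing 1 in proportion to weights (total weight 7/2): Martin (weight 1/2) → 1/7; Albert (weight 1) → 2/7; Samuel (weight 1/2) → 1/7; Lydia (weight 1) → 2/7; Fiona (weight 1/2) → 1/7.
Martin is living and takes 1/7.
Albert predeceased; the 2/7 allotted to Albert's branch passes to Albert's issue by representation.
The 2/7 is divided into 3 equal shares of 2/21 among Edmund, Quentin, Victor.
Edmund is living and takes 2/21.
Quentin is living and takes 2/21.
Victor is living and takes 2/21.
Samuel is living and takes 1/7.
Lydia is living and takes 2/7.
Fiona predeceased; the 1/7 allotted to Fiona's branch passes to Fiona's issue by representation.
The 1/7 is divided into 3 equal shares of 1/21 among Kenneth, Prudence, Oliver.
Kenneth is living and takes 1/21.
Prudence is living and takes 1/21.
Oliver is living and takes 1/21.

Edmund 2/21; Kenneth 1/21; Lydia 2/7; Martin 1/7; Oliver 1/21; Prudence 1/21; Quentin 2/21; Samuel 1/7; Victor 2/21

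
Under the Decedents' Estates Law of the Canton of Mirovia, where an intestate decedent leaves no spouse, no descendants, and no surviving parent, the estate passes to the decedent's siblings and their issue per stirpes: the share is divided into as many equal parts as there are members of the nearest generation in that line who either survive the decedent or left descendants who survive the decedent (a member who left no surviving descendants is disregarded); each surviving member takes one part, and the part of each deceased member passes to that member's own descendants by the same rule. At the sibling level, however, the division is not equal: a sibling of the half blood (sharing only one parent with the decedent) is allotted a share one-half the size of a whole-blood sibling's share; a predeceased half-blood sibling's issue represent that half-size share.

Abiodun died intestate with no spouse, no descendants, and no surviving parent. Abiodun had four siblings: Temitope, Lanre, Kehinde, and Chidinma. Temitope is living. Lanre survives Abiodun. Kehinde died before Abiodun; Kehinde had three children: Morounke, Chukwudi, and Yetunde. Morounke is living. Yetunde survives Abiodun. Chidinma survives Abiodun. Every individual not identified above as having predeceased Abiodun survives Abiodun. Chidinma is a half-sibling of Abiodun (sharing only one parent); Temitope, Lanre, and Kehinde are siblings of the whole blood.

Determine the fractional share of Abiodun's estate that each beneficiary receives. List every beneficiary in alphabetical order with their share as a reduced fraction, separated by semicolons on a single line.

No spouse, descendants, or parent survives, so the estate passes to Abiodun's siblings per stirpes.
Half-blood siblings count for one-half the weight of whole-blood siblings at the initial division.
Dividing 1 in proportion to weights (total weight 7/2): Temitope (weight 1) → 2/7; Lanre (weight 1) → 2/7; Kehinde (weight 1) → 2/7; Chidinma (weight 1/2) → 1/7.
Temitope is living and takes 2/7.
Lanre is living and takes 2/7.
Kehinde predeceased; the 2/7 allotted to Kehinde's branch passes to Kehinde's issue by representation.
The 2/7 is divided into 3 equal shares of 2/21 among Morounke, Chukwudi, Yetunde.
Morounke is living and takes 2/21.
Chukwudi is living and takes 2/21.
Yetunde is living and takes 2/21.
Chidinma is living and takes 1/7.

Chidinma 1/7; Chukwudi 2/21; Lanre 2/7; Morounke 2/21; Temitope 2/7; Yetunde 2/21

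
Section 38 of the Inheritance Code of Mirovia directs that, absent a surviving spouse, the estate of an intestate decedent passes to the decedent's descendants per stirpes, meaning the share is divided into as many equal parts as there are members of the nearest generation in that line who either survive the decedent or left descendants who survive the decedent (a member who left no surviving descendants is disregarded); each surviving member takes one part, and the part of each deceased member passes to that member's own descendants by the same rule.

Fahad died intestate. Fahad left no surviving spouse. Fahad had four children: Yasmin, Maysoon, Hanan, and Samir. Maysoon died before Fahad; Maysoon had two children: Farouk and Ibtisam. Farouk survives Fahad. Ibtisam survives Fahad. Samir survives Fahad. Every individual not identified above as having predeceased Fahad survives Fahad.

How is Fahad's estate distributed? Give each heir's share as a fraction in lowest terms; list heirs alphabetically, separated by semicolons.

Farouk 1/8; Hanan 1/4; Ibtisam 1/8; Samir 1/4; Yasmin 1/4

There is no surviving spouse, so the entire estate passes to Fahad's descendants per stirpes.
The estate is divided into 4 equal shares of 1/4 among Yasmin, Maysoon, Hanan, Samir.
Yasmin is living and takes 1/4.
Maysoon predeceased; the 1/4 allotted to Maysoon's branch passes to Maysoon's issue by representation.
The 1/4 is divided into 2 equal shares of 1/8 among Farouk, Ibtisam.
Farouk is living and takes 1/8.
Ibtisam is living and takes 1/8.
Hanan is living and takes 1/4.
Samir is living and takes 1/4.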